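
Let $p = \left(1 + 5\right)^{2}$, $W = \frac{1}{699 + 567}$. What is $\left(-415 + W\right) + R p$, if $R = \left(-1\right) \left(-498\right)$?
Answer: $\frac{22171459}{1266} \approx 17513.0$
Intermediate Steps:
$W = \frac{1}{1266} \approx 0.00078989$
$R = 498$
$p = 36$ ($p = 6^{2} = 36$)
$\left(-415 + W\right) + R p = \left(-415 + \frac{1}{1266}\right) + 498 \cdot 36 = - \frac{525389}{1266} + 17928 = \frac{22171459}{1266}$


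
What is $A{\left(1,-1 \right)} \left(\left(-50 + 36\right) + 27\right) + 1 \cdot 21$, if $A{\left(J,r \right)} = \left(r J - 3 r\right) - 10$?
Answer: $-83$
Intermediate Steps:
$A{\left(J,r \right)} = -10 - 3 r + J r$ ($A{\left(J,r \right)} = \left(J r - 3 r\right) - 10 = \left(- 3 r + J r\right) - 10 = -10 - 3 r + J r$)
$A{\left(1,-1 \right)} \left(\left(-50 + 36\right) + 27\right) + 1 \cdot 21 = \left(-10 - -3 + 1 \left(-1\right)\right) \left(\left(-50 + 36\right) + 27\right) + 1 \cdot 21 = \left(-10 + 3 - 1\right) \left(-14 + 27\right) + 21 = \left(-8\right) 13 + 21 = -104 + 21 = -83$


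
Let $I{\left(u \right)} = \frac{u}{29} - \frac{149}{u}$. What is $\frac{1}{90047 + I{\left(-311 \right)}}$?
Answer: $\frac{9019}{812041493} \approx 1.1107 \cdot 10^{-5}$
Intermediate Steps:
$I{\left(u \right)} = - \frac{149}{u} + \frac{u}{29}$ ($I{\left(u \right)} = u \frac{1}{29} - \frac{149}{u} = \frac{u}{29} - \frac{149}{u} = - \frac{149}{u} + \frac{u}{29}$)
$\frac{1}{90047 + I{\left(-311 \right)}} = \frac{1}{90047 + \left(- \frac{149}{-311} + \frac{1}{29} \left(-311\right)\right)} = \frac{1}{90047 - \frac{92400}{9019}} = \frac{1}{\frac{812041493}{9019}} = \frac{9019}{812041493}$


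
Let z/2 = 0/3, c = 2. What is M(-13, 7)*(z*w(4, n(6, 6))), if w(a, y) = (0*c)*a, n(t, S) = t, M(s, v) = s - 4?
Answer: 0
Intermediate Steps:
M(s, v) = -4 + s
w(a, y) = 0 (w(a, y) = (0*2)*a = 0*a = 0)
z = 0 (z = 2*(0/3) = 2*(0*(1/3)) = 2*0 = 0)
M(-13, 7)*(z*w(4, n(6, 6))) = (-4 - 13)*(0*0) = -17*0 = 0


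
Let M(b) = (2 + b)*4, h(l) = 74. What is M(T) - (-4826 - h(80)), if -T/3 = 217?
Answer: 2304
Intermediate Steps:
T = -651 (T = -3*217 = -651)
M(b) = 8 + 4*b
M(T) - (-4826 - h(80)) = (8 + 4*(-651)) - (-4826 - 1*74) = (8 - 2604) - (-4826 - 74) = -2596 - 1*(-4900) = -2596 + 4900 = 2304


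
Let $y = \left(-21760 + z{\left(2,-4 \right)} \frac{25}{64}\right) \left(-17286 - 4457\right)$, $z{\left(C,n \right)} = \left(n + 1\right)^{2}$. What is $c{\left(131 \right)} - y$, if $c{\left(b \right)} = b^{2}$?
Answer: $- \frac{30274181041}{64} \approx -4.7303 \cdot 10^{8}$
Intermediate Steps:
$z{\left(C,n \right)} = \left(1 + n\right)^{2}$
$y = \frac{30275279345}{64}$ ($y = \left(-21760 + \left(1 - 4\right)^{2} \cdot \frac{25}{64}\right) \left(-17286 - 4457\right) = \left(-21760 + \left(-3\right)^{2} \cdot 25 \cdot \frac{1}{64}\right) \left(-21743\right) = \left(-21760 + 9 \cdot \frac{25}{64}\right) \left(-21743\right) = \left(-21760 + \frac{225}{64}\right) \left(-21743\right) = \left(- \frac{1392415}{64}\right) \left(-21743\right) = \frac{30275279345}{64} \approx 4.7305 \cdot 10^{8}$)
$c{\left(131 \right)} - y = 131^{2} - \frac{30275279345}{64} = 17161 - \frac{30275279345}{64} = - \frac{30274181041}{64}$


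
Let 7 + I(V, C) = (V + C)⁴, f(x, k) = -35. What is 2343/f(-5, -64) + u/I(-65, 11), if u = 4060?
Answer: -19922501707/297606715 ≈ -66.942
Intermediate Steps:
I(V, C) = -7 + (C + V)⁴ (I(V, C) = -7 + (V + C)⁴ = -7 + (C + V)⁴)
2343/f(-5, -64) + u/I(-65, 11) = 2343/(-35) + 4060/(-7 + (11 - 65)⁴) = 2343*(-1/35) + 4060/(-7 + (-54)⁴) = -2343/35 + 4060/(-7 + 8503056) = -2343/35 + 4060/8503049 = -19922501707/297606715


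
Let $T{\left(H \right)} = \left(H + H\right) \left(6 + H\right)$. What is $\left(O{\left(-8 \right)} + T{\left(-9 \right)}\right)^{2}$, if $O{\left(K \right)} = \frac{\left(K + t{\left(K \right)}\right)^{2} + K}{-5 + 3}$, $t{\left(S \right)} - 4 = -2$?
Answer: $1600$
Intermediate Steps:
$t{\left(S \right)} = 2$ ($t{\left(S \right)} = 4 - 2 = 2$)
$T{\left(H \right)} = 2 H \left(6 + H\right)$
$O{\left(K \right)} = - \frac{K}{2} - \frac{\left(2 + K\right)^{2}}{2}$ ($O{\left(K \right)} = \frac{\left(K + 2\right)^{2} + K}{-5 + 3} = \frac{\left(2 + K\right)^{2} + K}{-2} = \left(K + \left(2 + K\right)^{2}\right) \left(- \frac{1}{2}\right) = - \frac{K}{2} - \frac{\left(2 + K\right)^{2}}{2}$)
$\left(O{\left(-8 \right)} + T{\left(-9 \right)}\right)^{2} = \left(\left(\left(- \frac{1}{2}\right) \left(-8\right) - \frac{\left(2 - 8\right)^{2}}{2}\right) + 2 \left(-9\right) \left(6 - 9\right)\right)^{2} = \left(\left(4 - \frac{\left(-6\right)^{2}}{2}\right) + 2 \left(-9\right) \left(-3\right)\right)^{2} = \left(\left(4 - 18\right) + 54\right)^{2} = \left(-14 + 54\right)^{2} = 40^{2} = 1600$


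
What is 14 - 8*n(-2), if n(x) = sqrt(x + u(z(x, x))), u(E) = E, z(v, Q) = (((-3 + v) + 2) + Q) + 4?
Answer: 14 - 8*I*sqrt(3) ≈ 14.0 - 13.856*I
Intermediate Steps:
z(v, Q) = 3 + Q + v (z(v, Q) = ((-1 + v) + Q) + 4 = (-1 + Q + v) + 4 = 3 + Q + v)
n(x) = sqrt(3 + 3*x) (n(x) = sqrt(x + (3 + x + x)) = sqrt(x + (3 + 2*x)) = sqrt(3 + 3*x))
14 - 8*n(-2) = 14 - 8*sqrt(3 + 3*(-2)) = 14 - 8*sqrt(3 - 6) = 14 - 8*I*sqrt(3)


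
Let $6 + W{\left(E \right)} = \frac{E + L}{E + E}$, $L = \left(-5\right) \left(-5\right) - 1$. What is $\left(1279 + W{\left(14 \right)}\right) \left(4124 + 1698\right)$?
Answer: $\frac{51935151}{7} \approx 7.4193 \cdot 10^{6}$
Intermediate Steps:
$L = 24$ ($L = 25 - 1 = 24$)
$W{\left(E \right)} = -6 + \frac{24 + E}{2 E}$ ($W{\left(E \right)} = -6 + \frac{E + 24}{E + E} = -6 + \frac{24 + E}{2 E}$)
$\left(1279 + W{\left(14 \right)}\right) \left(4124 + 1698\right) = \left(1279 - \left(\frac{11}{2} - \frac{12}{14}\right)\right) \left(4124 + 1698\right) = \left(1279 + \left(- \frac{11}{2} + 12 \cdot \frac{1}{14}\right)\right) 5822 = \left(1279 + \left(- \frac{11}{2} + \frac{6}{7}\right)\right) 5822 = \left(1279 - \frac{65}{14}\right) 5822 = \frac{17841}{14} \cdot 5822 = \frac{51935151}{7}$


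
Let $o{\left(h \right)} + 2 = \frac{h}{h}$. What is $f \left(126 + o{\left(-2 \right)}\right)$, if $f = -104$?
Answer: $-13000$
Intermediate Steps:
$o{\left(h \right)} = -1$ ($o{\left(h \right)} = -2 + \frac{h}{h} = -2 + 1 = -1$)
$f \left(126 + o{\left(-2 \right)}\right) = - 104 \left(126 - 1\right) = \left(-104\right) 125 = -13000$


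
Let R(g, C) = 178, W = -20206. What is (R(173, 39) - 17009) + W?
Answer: -37037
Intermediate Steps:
(R(173, 39) - 17009) + W = (178 - 17009) - 20206 = -16831 - 20206 = -37037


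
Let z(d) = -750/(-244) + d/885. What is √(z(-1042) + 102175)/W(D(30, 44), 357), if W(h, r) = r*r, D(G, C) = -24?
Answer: √1191129304922970/13760668530 ≈ 0.0025081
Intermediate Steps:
z(d) = 375/122 + d/885 (z(d) = -750*(-1/244) + d*(1/885) = 375/122 + d/885)
W(h, r) = r²
√(z(-1042) + 102175)/W(D(30, 44), 357) = √((375/122 + (1/885)*(-1042)) + 102175)/(357²) = √((375/122 - 1042/885) + 102175)/127449 = √(204751/107970 + 102175)*(1/127449) = √(11032039501/107970)*(1/127449) = (√1191129304922970/107970)*(1/127449) = √1191129304922970/13760668530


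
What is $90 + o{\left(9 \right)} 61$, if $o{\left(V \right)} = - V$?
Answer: $-459$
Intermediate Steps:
$90 + o{\left(9 \right)} 61 = 90 + \left(-1\right) 9 \cdot 61 = 90 - 549 = -459$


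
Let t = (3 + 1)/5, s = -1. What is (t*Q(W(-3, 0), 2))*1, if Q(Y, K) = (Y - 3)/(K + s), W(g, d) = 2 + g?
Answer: -16/5 ≈ -3.2000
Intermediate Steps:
Q(Y, K) = (-3 + Y)/(-1 + K) (Q(Y, K) = (Y - 3)/(K - 1) = (-3 + Y)/(-1 + K))
t = ⅘ (t = 4*(⅕) = ⅘ ≈ 0.80000)
(t*Q(W(-3, 0), 2))*1 = (4*((-3 + (2 - 3))/(-1 + 2))/5)*1 = (4*((-3 - 1)/1)/5)*1 = (4*(1*(-4))/5)*1 = ((⅘)*(-4))*1 = -16/5*1 = -16/5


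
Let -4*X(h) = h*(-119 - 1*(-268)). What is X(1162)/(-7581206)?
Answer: 86569/15162412 ≈ 0.0057094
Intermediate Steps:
X(h) = -149*h/4 (X(h) = -h*(-119 - 1*(-268))/4 = -h*(-119 + 268)/4 = -h*149/4 = -149*h/4)
X(1162)/(-7581206) = -149/4*1162/(-7581206) = -86569/2*(-1/7581206) = 86569/15162412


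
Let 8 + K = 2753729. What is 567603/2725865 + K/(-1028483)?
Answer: -407205979848/164912106635 ≈ -2.4692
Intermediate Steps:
K = 2753721 (K = -8 + 2753729 = 2753721)
567603/2725865 + K/(-1028483) = 567603/2725865 + 2753721/(-1028483) = 567603*(1/2725865) + 2753721*(-1/1028483) = 567603/2725865 - 2753721/1028483 = -407205979848/164912106635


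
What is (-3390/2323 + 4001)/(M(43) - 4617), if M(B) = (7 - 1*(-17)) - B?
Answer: -9290933/10769428 ≈ -0.86271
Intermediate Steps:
M(B) = 24 - B (M(B) = (7 + 17) - B = 24 - B)
(-3390/2323 + 4001)/(M(43) - 4617) = (-3390/2323 + 4001)/((24 - 1*43) - 4617) = (-3390*1/2323 + 4001)/((24 - 43) - 4617) = (-3390/2323 + 4001)/(-19 - 4617) = (9290933/2323)/(-4636) = (9290933/2323)*(-1/4636) = -9290933/10769428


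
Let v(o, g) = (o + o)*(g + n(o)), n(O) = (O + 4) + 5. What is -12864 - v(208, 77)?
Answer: -135168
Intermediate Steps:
n(O) = 9 + O (n(O) = (4 + O) + 5 = 9 + O)
v(o, g) = 2*o*(9 + g + o) (v(o, g) = (o + o)*(g + (9 + o)) = (2*o)*(9 + g + o) = 2*o*(9 + g + o))
-12864 - v(208, 77) = -12864 - 2*208*(9 + 77 + 208) = -12864 - 2*208*294 = -12864 - 1*122304 = -12864 - 122304 = -135168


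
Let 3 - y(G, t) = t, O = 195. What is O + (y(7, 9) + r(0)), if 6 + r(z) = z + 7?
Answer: 190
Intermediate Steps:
r(z) = 1 + z (r(z) = -6 + (z + 7) = -6 + (7 + z) = 1 + z)
y(G, t) = 3 - t
O + (y(7, 9) + r(0)) = 195 + ((3 - 1*9) + (1 + 0)) = 195 + ((3 - 9) + 1) = 195 + (-6 + 1) = 195 - 5 = 190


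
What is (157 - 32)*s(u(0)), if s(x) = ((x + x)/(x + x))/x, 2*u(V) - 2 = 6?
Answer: 125/4 ≈ 31.250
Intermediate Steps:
u(V) = 4 (u(V) = 1 + (½)*6 = 1 + 3 = 4)
s(x) = 1/x (s(x) = ((2*x)/((2*x)))/x = ((2*x)*(1/(2*x)))/x = 1/x)
(157 - 32)*s(u(0)) = (157 - 32)/4 = 125*(¼) = 125/4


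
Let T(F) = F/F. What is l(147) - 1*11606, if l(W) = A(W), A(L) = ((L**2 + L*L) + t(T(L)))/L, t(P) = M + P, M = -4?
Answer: -554289/49 ≈ -11312.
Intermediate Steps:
T(F) = 1
t(P) = -4 + P
A(L) = (-3 + 2*L**2)/L (A(L) = ((L**2 + L*L) + (-4 + 1))/L = ((L**2 + L**2) - 3)/L = (2*L**2 - 3)/L = (-3 + 2*L**2)/L)
l(W) = -3/W + 2*W
l(147) - 1*11606 = (-3/147 + 2*147) - 1*11606 = (-3*1/147 + 294) - 11606 = (-1/49 + 294) - 11606 = 14405/49 - 11606 = -554289/49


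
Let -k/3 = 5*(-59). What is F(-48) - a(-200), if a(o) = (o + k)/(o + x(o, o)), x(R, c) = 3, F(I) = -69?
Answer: -12908/197 ≈ -65.523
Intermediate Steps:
k = 885 (k = -15*(-59) = -3*(-295) = 885)
a(o) = (885 + o)/(3 + o) (a(o) = (o + 885)/(o + 3) = (885 + o)/(3 + o))
F(-48) - a(-200) = -69 - (885 - 200)/(3 - 200) = -69 - 685/(-197) = -69 - (-1)*685/197 = -69 - 1*(-685/197) = -69 + 685/197 = -12908/197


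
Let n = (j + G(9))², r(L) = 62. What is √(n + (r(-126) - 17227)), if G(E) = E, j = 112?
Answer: 2*I*√631 ≈ 50.239*I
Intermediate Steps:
n = 14641 (n = (112 + 9)² = 121² = 14641)
√(n + (r(-126) - 17227)) = √(14641 + (62 - 17227)) = √(14641 - 17165) = √(-2524) = 2*I*√631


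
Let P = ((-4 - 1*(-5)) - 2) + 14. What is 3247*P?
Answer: 42211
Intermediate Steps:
P = 13 (P = ((-4 + 5) - 2) + 14 = (1 - 2) + 14 = -1 + 14 = 13)
3247*P = 3247*13 = 42211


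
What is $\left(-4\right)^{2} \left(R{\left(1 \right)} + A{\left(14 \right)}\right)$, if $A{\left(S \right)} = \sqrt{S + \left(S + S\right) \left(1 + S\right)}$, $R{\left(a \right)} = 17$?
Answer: $272 + 16 \sqrt{434} \approx 605.32$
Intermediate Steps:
$A{\left(S \right)} = \sqrt{S + 2 S \left(1 + S\right)}$
$\left(-4\right)^{2} \left(R{\left(1 \right)} + A{\left(14 \right)}\right) = \left(-4\right)^{2} \left(17 + \sqrt{14 \left(3 + 2 \cdot 14\right)}\right) = 16 \left(17 + \sqrt{14 \left(3 + 28\right)}\right) = 16 \left(17 + \sqrt{14 \cdot 31}\right) = 16 \left(17 + \sqrt{434}\right) = 272 + 16 \sqrt{434}$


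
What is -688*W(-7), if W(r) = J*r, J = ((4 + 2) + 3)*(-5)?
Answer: -216720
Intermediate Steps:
J = -45 (J = (6 + 3)*(-5) = 9*(-5) = -45)
W(r) = -45*r
-688*W(-7) = -(-30960)*(-7) = -688*315 = -216720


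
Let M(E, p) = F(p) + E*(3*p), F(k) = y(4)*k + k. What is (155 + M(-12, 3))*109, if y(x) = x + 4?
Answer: 8066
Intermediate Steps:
y(x) = 4 + x
F(k) = 9*k (F(k) = (4 + 4)*k + k = 8*k + k = 9*k)
M(E, p) = 9*p + 3*E*p (M(E, p) = 9*p + E*(3*p) = 9*p + 3*E*p)
(155 + M(-12, 3))*109 = (155 + 3*3*(3 - 12))*109 = (155 + 3*3*(-9))*109 = (155 - 81)*109 = 74*109 = 8066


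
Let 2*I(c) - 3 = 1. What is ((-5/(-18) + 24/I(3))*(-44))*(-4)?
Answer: 19448/9 ≈ 2160.9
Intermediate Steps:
I(c) = 2 (I(c) = 3/2 + (½)*1 = 3/2 + ½ = 2)
((-5/(-18) + 24/I(3))*(-44))*(-4) = ((-5/(-18) + 24/2)*(-44))*(-4) = ((-5*(-1/18) + 24*(½))*(-44))*(-4) = ((5/18 + 12)*(-44))*(-4) = ((221/18)*(-44))*(-4) = -4862/9*(-4) = 19448/9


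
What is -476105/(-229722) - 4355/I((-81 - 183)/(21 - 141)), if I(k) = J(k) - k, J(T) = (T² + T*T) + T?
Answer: -6223941335/13898181 ≈ -447.82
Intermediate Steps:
J(T) = T + 2*T² (J(T) = (T² + T²) + T = 2*T² + T = T + 2*T²)
I(k) = -k + k*(1 + 2*k) (I(k) = k*(1 + 2*k) - k = -k + k*(1 + 2*k))
-476105/(-229722) - 4355/I((-81 - 183)/(21 - 141)) = -476105/(-229722) - 4355*(21 - 141)²/(2*(-81 - 183)²) = -476105*(-1/229722) - 4355/(2*(-264/(-120))²) = 476105/229722 - 4355/(2*(-264*(-1/120))²) = 476105/229722 - 4355/(2*(11/5)²) = 476105/229722 - 4355/(2*(121/25)) = 476105/229722 - 4355/242/25 = 476105/229722 - 4355*25/242 = 476105/229722 - 108875/242 = -6223941335/13898181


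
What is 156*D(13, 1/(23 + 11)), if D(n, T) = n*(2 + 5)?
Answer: 14196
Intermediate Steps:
D(n, T) = 7*n (D(n, T) = n*7 = 7*n)
156*D(13, 1/(23 + 11)) = 156*(7*13) = 156*91 = 14196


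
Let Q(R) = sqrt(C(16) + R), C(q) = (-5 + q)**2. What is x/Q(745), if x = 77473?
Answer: 77473*sqrt(866)/866 ≈ 2632.6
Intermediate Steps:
Q(R) = sqrt(121 + R) (Q(R) = sqrt((-5 + 16)**2 + R) = sqrt(11**2 + R) = sqrt(121 + R))
x/Q(745) = 77473/(sqrt(121 + 745)) = 77473/(sqrt(866)) = 77473*(sqrt(866)/866) = 77473*sqrt(866)/866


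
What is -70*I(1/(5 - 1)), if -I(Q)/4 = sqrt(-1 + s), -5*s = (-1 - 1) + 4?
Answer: 56*I*sqrt(35) ≈ 331.3*I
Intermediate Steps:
s = -2/5 (s = -((-1 - 1) + 4)/5 = -(-2 + 4)/5 = -1/5*2 = -2/5 ≈ -0.40000)
I(Q) = -4*I*sqrt(35)/5 (I(Q) = -4*sqrt(-1 - 2/5) = -4*I*sqrt(35)/5)
-70*I(1/(5 - 1)) = -(-56)*I*sqrt(35) = 56*I*sqrt(35)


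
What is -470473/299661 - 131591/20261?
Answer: -48964944104/6071431521 ≈ -8.0648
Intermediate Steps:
-470473/299661 - 131591/20261 = -48964944104/6071431521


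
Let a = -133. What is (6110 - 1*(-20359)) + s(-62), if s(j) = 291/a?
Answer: 3520086/133 ≈ 26467.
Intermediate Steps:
s(j) = -291/133 (s(j) = 291/(-133) = 291*(-1/133) = -291/133)
(6110 - 1*(-20359)) + s(-62) = (6110 - 1*(-20359)) - 291/133 = (6110 + 20359) - 291/133 = 26469 - 291/133 = 3520086/133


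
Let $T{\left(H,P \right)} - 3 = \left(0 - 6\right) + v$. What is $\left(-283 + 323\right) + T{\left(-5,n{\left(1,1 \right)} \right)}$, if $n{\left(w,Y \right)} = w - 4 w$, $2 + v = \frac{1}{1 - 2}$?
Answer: $34$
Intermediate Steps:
$v = -3$ ($v = -2 + \frac{1}{1 - 2} = -2 + \frac{1}{-1} = -2 - 1 = -3$)
$n{\left(w,Y \right)} = - 3 w$
$T{\left(H,P \right)} = -6$ ($T{\left(H,P \right)} = 3 + \left(\left(0 - 6\right) - 3\right) = 3 - 9 = -6$)
$\left(-283 + 323\right) + T{\left(-5,n{\left(1,1 \right)} \right)} = \left(-283 + 323\right) - 6 = 40 - 6 = 34$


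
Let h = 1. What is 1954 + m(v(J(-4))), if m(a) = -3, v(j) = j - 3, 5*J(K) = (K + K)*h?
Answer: 1951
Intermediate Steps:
J(K) = 2*K/5 (J(K) = ((K + K)*1)/5 = ((2*K)*1)/5 = (2*K)/5 = 2*K/5)
v(j) = -3 + j
1954 + m(v(J(-4))) = 1954 - 3 = 1951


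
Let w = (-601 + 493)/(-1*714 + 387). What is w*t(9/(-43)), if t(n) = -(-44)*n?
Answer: -14256/4687 ≈ -3.0416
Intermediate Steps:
t(n) = 44*n
w = 36/109 (w = -108/(-714 + 387) = -108/(-327) = -108*(-1/327) = 36/109 ≈ 0.33028)
w*t(9/(-43)) = 36*(44*(9/(-43)))/109 = 36*(44*(9*(-1/43)))/109 = 36*(44*(-9/43))/109 = (36/109)*(-396/43) = -14256/4687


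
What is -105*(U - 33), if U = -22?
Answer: 5775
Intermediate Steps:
-105*(U - 33) = -105*(-22 - 33) = -105*(-55) = 5775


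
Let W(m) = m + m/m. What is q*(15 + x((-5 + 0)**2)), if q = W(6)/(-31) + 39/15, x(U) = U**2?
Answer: 47104/31 ≈ 1519.5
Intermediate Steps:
W(m) = 1 + m (W(m) = m + 1 = 1 + m)
q = 368/155 (q = (1 + 6)/(-31) + 39/15 = 7*(-1/31) + 39*(1/15) = -7/31 + 13/5 = 368/155 ≈ 2.3742)
q*(15 + x((-5 + 0)**2)) = 368*(15 + ((-5 + 0)**2)**2)/155 = 368*(15 + ((-5)**2)**2)/155 = 368*(15 + 25**2)/155 = 368*(15 + 625)/155 = (368/155)*640 = 47104/31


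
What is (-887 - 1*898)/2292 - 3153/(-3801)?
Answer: 49099/967988 ≈ 0.050723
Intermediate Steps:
(-887 - 1*898)/2292 - 3153/(-3801) = (-887 - 898)*(1/2292) - 3153*(-1/3801) = -1785*1/2292 + 1051/1267 = -595/764 + 1051/1267 = 49099/967988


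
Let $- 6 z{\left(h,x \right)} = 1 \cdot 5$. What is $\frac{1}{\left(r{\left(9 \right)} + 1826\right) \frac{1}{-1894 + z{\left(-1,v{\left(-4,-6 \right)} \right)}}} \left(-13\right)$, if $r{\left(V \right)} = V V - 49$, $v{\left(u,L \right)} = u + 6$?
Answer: $\frac{147797}{11148} \approx 13.258$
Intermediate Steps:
$v{\left(u,L \right)} = 6 + u$
$r{\left(V \right)} = -49 + V^{2}$ ($r{\left(V \right)} = V^{2} - 49 = -49 + V^{2}$)
$z{\left(h,x \right)} = - \frac{5}{6}$ ($z{\left(h,x \right)} = - \frac{1 \cdot 5}{6} = \left(- \frac{1}{6}\right) 5 = - \frac{5}{6}$)
$\frac{1}{\left(r{\left(9 \right)} + 1826\right) \frac{1}{-1894 + z{\left(-1,v{\left(-4,-6 \right)} \right)}}} \left(-13\right) = \frac{1}{\left(\left(-49 + 9^{2}\right) + 1826\right) \frac{1}{-1894 - \frac{5}{6}}} \left(-13\right) = \frac{1}{\left(\left(-49 + 81\right) + 1826\right) \frac{1}{- \frac{11369}{6}}} \left(-13\right) = \frac{1}{\left(32 + 1826\right) \left(- \frac{6}{11369}\right)} \left(-13\right) = \frac{1}{1858 \left(- \frac{6}{11369}\right)} \left(-13\right) = \frac{1}{- \frac{11148}{11369}} \left(-13\right) = \left(- \frac{11369}{11148}\right) \left(-13\right) = \frac{147797}{11148}$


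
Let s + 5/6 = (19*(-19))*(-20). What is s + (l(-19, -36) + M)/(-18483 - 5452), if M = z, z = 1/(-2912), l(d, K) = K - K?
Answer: 1509500028403/209096160 ≈ 7219.2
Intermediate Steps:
l(d, K) = 0
z = -1/2912 ≈ -0.00034341
M = -1/2912 ≈ -0.00034341
s = 43315/6 (s = -⅚ + (19*(-19))*(-20) = -⅚ - 361*(-20) = -⅚ + 7220 = 43315/6 ≈ 7219.2)
s + (l(-19, -36) + M)/(-18483 - 5452) = 43315/6 + (0 - 1/2912)/(-18483 - 5452) = 43315/6 - 1/2912/(-23935) = 43315/6 - 1/2912*(-1/23935) = 43315/6 + 1/69698720 = 1509500028403/209096160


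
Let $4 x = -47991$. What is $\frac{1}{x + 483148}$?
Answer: $\frac{4}{1884601} \approx 2.1225 \cdot 10^{-6}$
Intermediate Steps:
$x = - \frac{47991}{4}$ ($x = \frac{1}{4} \left(-47991\right) = - \frac{47991}{4} \approx -11998.0$)
$\frac{1}{x + 483148} = \frac{1}{- \frac{47991}{4} + 483148} = \frac{1}{\frac{1884601}{4}} = \frac{4}{1884601}$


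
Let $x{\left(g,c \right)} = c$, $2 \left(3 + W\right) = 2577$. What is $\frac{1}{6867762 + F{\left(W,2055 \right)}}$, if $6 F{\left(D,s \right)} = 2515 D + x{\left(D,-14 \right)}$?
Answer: $\frac{12}{88879181} \approx 1.3501 \cdot 10^{-7}$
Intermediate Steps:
$W = \frac{2571}{2}$ ($W = -3 + \frac{1}{2} \cdot 2577 = -3 + \frac{2577}{2} = \frac{2571}{2} \approx 1285.5$)
$F{\left(D,s \right)} = - \frac{7}{3} + \frac{2515 D}{6}$ ($F{\left(D,s \right)} = \frac{2515 D - 14}{6} = \frac{-14 + 2515 D}{6} = - \frac{7}{3} + \frac{2515 D}{6}$)
$\frac{1}{6867762 + F{\left(W,2055 \right)}} = \frac{1}{6867762 + \left(- \frac{7}{3} + \frac{2515}{6} \cdot \frac{2571}{2}\right)} = \frac{1}{6867762 + \left(- \frac{7}{3} + \frac{2155355}{4}\right)} = \frac{1}{6867762 + \frac{6466037}{12}} = \frac{1}{\frac{88879181}{12}} = \frac{12}{88879181}$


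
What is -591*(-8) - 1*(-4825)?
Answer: 9553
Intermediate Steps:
-591*(-8) - 1*(-4825) = 4728 + 4825 = 9553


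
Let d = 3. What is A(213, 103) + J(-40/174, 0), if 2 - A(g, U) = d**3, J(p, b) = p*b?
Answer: -25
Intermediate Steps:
J(p, b) = b*p
A(g, U) = -25 (A(g, U) = 2 - 1*3**3 = 2 - 1*27 = 2 - 27 = -25)
A(213, 103) + J(-40/174, 0) = -25 + 0*(-40/174) = -25 + 0*(-40*1/174) = -25 + 0*(-20/87) = -25 + 0 = -25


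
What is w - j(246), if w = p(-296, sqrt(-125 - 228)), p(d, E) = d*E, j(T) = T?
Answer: -246 - 296*I*sqrt(353) ≈ -246.0 - 5561.3*I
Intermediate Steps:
p(d, E) = E*d
w = -296*I*sqrt(353) (w = sqrt(-125 - 228)*(-296) = sqrt(-353)*(-296) = (I*sqrt(353))*(-296) = -296*I*sqrt(353) ≈ -5561.3*I)
w - j(246) = -296*I*sqrt(353) - 1*246 = -296*I*sqrt(353) - 246 = -246 - 296*I*sqrt(353)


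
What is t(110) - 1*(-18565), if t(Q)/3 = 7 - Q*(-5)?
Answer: 20236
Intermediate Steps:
t(Q) = 21 + 15*Q (t(Q) = 3*(7 - Q*(-5)) = 3*(7 - (-5)*Q) = 3*(7 + 5*Q) = 21 + 15*Q)
t(110) - 1*(-18565) = (21 + 15*110) - 1*(-18565) = (21 + 1650) + 18565 = 1671 + 18565 = 20236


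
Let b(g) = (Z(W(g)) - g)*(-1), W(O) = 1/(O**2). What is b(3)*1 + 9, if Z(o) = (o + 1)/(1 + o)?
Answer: 11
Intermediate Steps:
W(O) = O**(-2)
Z(o) = 1 (Z(o) = (1 + o)/(1 + o) = 1)
b(g) = -1 + g (b(g) = (1 - g)*(-1) = -1 + g)
b(3)*1 + 9 = (-1 + 3)*1 + 9 = 2*1 + 9 = 2 + 9 = 11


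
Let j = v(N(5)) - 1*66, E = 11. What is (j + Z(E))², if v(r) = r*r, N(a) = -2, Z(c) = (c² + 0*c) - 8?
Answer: 2601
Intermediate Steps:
Z(c) = -8 + c² (Z(c) = (c² + 0) - 8 = c² - 8 = -8 + c²)
v(r) = r²
j = -62 (j = (-2)² - 1*66 = 4 - 66 = -62)
(j + Z(E))² = (-62 + (-8 + 11²))² = (-62 + (-8 + 121))² = (-62 + 113)² = 51² = 2601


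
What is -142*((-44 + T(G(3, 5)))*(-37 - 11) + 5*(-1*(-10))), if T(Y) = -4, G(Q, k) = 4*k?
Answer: -334268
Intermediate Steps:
-142*((-44 + T(G(3, 5)))*(-37 - 11) + 5*(-1*(-10))) = -142*((-44 - 4)*(-37 - 11) + 5*(-1*(-10))) = -142*(-48*(-48) + 5*10) = -142*(2304 + 50) = -142*2354 = -334268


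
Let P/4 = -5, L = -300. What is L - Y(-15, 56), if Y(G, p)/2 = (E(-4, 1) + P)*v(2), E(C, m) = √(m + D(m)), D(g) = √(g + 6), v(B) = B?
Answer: -220 - 4*√(1 + √7) ≈ -227.64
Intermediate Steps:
P = -20 (P = 4*(-5) = -20)
D(g) = √(6 + g)
E(C, m) = √(m + √(6 + m))
Y(G, p) = -80 + 4*√(1 + √7) (Y(G, p) = 2*((√(1 + √(6 + 1)) - 20)*2) = 2*((√(1 + √7) - 20)*2) = 2*((-20 + √(1 + √7))*2) = 2*(-40 + 2*√(1 + √7)) = -80 + 4*√(1 + √7))
L - Y(-15, 56) = -300 - (-80 + 4*√(1 + √7)) = -300 + (80 - 4*√(1 + √7)) = -220 - 4*√(1 + √7)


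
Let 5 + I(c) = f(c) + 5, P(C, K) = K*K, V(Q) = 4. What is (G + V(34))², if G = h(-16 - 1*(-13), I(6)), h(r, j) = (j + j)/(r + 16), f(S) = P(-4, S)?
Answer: 15376/169 ≈ 90.982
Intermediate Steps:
P(C, K) = K²
f(S) = S²
I(c) = c² (I(c) = -5 + (c² + 5) = -5 + (5 + c²) = c²)
h(r, j) = 2*j/(16 + r) (h(r, j) = (2*j)/(16 + r) = 2*j/(16 + r))
G = 72/13 (G = 2*6²/(16 + (-16 - 1*(-13))) = 2*36/(16 + (-16 + 13)) = 2*36/(16 - 3) = 2*36/13 = 2*36*(1/13) = 72/13 ≈ 5.5385)
(G + V(34))² = (72/13 + 4)² = (124/13)² = 15376/169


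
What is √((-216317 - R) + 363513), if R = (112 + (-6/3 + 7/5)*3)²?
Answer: √3376299/5 ≈ 367.49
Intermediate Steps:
R = 303601/25 (R = (112 + (-6*⅓ + 7*(⅕))*3)² = (112 + (-2 + 7/5)*3)² = (112 - ⅗*3)² = (112 - 9/5)² = (551/5)² = 303601/25 ≈ 12144.)
√((-216317 - R) + 363513) = √((-216317 - 1*303601/25) + 363513) = √((-216317 - 303601/25) + 363513) = √(-5711526/25 + 363513) = √(3376299/25) = √3376299/5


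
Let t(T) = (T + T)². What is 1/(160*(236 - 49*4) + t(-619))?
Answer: 1/1539044 ≈ 6.4975e-7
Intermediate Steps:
t(T) = 4*T² (t(T) = (2*T)² = 4*T²)
1/(160*(236 - 49*4) + t(-619)) = 1/(160*(236 - 49*4) + 4*(-619)²) = 1/(160*(236 - 196) + 4*383161) = 1/(160*40 + 1532644) = 1/(6400 + 1532644) = 1/1539044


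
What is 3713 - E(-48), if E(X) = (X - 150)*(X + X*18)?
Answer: -176863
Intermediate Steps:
E(X) = 19*X*(-150 + X) (E(X) = (-150 + X)*(X + 18*X) = (-150 + X)*(19*X) = 19*X*(-150 + X))
3713 - E(-48) = 3713 - 19*(-48)*(-150 - 48) = 3713 - 19*(-48)*(-198) = 3713 - 1*180576 = 3713 - 180576 = -176863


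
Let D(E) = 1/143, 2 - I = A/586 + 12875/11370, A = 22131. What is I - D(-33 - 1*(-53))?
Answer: -1758150488/47639163 ≈ -36.906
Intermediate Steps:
I = -12292429/333141 (I = 2 - (22131/586 + 12875/11370) = 2 - (22131*(1/586) + 12875*(1/11370)) = 2 - (22131/586 + 2575/2274) = 2 - 1*12958711/333141 = 2 - 12958711/333141 = -12292429/333141 ≈ -36.899)
D(E) = 1/143
I - D(-33 - 1*(-53)) = -12292429/333141 - 1*1/143 = -12292429/333141 - 1/143 = -1758150488/47639163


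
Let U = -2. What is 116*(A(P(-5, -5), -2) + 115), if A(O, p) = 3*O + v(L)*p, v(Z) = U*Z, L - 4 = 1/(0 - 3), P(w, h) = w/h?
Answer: 46168/3 ≈ 15389.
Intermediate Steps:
L = 11/3 (L = 4 + 1/(0 - 3) = 4 + 1/(-3) = 4 - ⅓ = 11/3 ≈ 3.6667)
v(Z) = -2*Z
A(O, p) = 3*O - 22*p/3 (A(O, p) = 3*O + (-2*11/3)*p = 3*O - 22*p/3)
116*(A(P(-5, -5), -2) + 115) = 116*((3*(-5/(-5)) - 22/3*(-2)) + 115) = 116*((3*(-5*(-⅕)) + 44/3) + 115) = 116*((3*1 + 44/3) + 115) = 116*((3 + 44/3) + 115) = 116*(53/3 + 115) = 116*(398/3) = 46168/3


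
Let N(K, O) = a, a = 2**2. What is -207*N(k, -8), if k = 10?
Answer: -828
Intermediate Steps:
a = 4
N(K, O) = 4
-207*N(k, -8) = -207*4 = -828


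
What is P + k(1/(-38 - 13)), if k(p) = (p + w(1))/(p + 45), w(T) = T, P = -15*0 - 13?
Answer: -14886/1147 ≈ -12.978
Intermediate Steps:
P = -13 (P = 0 - 13 = -13)
k(p) = (1 + p)/(45 + p) (k(p) = (p + 1)/(p + 45) = (1 + p)/(45 + p))
P + k(1/(-38 - 13)) = -13 + (1 + 1/(-38 - 13))/(45 + 1/(-38 - 13)) = -13 + (1 + 1/(-51))/(45 + 1/(-51)) = -13 + (1 - 1/51)/(45 - 1/51) = -13 + (50/51)/(2294/51) = -13 + (51/2294)*(50/51) = -13 + 25/1147 = -14886/1147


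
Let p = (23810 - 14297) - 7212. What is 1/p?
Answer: 1/2301 ≈ 0.00043459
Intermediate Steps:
p = 2301 (p = 9513 - 7212 = 2301)
1/p = 1/2301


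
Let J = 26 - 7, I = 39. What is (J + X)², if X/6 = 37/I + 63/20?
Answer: 32114889/16900 ≈ 1900.3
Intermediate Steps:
J = 19
X = 3197/130 (X = 6*(37/39 + 63/20) = 6*(3197/780) = 3197/130 ≈ 24.592)
(J + X)² = (19 + 3197/130)² = (5667/130)² = 32114889/16900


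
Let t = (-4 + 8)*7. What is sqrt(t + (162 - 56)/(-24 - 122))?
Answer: sqrt(145343)/73 ≈ 5.2225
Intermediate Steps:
t = 28 (t = 4*7 = 28)
sqrt(t + (162 - 56)/(-24 - 122)) = sqrt(28 + (162 - 56)/(-24 - 122)) = sqrt(28 + 106/(-146)) = sqrt(28 + 106*(-1/146)) = sqrt(28 - 53/73) = sqrt(1991/73) = sqrt(145343)/73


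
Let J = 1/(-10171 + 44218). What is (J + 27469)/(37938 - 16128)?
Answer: 467618522/371282535 ≈ 1.2595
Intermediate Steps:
J = 1/34047 ≈ 2.9371e-5
(J + 27469)/(37938 - 16128) = (1/34047 + 27469)/(37938 - 16128) = (935237044/34047)/21810 = (935237044/34047)*(1/21810) = 467618522/371282535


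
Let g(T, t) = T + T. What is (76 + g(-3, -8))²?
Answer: 4900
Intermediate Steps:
g(T, t) = 2*T
(76 + g(-3, -8))² = (76 + 2*(-3))² = (76 - 6)² = 70² = 4900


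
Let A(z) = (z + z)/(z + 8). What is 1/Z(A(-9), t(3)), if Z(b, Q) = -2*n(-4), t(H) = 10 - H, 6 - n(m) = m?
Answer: -1/20 ≈ -0.050000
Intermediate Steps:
n(m) = 6 - m
A(z) = 2*z/(8 + z) (A(z) = (2*z)/(8 + z) = 2*z/(8 + z))
Z(b, Q) = -20 (Z(b, Q) = -2*(6 - 1*(-4)) = -2*(6 + 4) = -2*10 = -20)
1/Z(A(-9), t(3)) = 1/(-20) = -1/20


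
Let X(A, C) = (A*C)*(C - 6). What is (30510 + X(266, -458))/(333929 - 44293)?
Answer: 28279351/144818 ≈ 195.28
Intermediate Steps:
X(A, C) = A*C*(-6 + C) (X(A, C) = (A*C)*(-6 + C) = A*C*(-6 + C))
(30510 + X(266, -458))/(333929 - 44293) = (30510 + 266*(-458)*(-6 - 458))/(333929 - 44293) = (30510 + 266*(-458)*(-464))/289636 = (30510 + 56528192)*(1/289636) = 56558702*(1/289636) = 28279351/144818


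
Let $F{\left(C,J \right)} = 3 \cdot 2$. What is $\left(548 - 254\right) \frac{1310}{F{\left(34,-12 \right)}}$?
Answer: $64190$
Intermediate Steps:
$F{\left(C,J \right)} = 6$
$\left(548 - 254\right) \frac{1310}{F{\left(34,-12 \right)}} = \left(548 - 254\right) \frac{1310}{6} = 294 \cdot 1310 \cdot \frac{1}{6} = 294 \cdot \frac{655}{3} = 64190$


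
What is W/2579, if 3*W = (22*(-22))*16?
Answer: -7744/7737 ≈ -1.0009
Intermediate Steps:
W = -7744/3 (W = ((22*(-22))*16)/3 = (-484*16)/3 = (⅓)*(-7744) = -7744/3 ≈ -2581.3)
W/2579 = -7744/3/2579 = -7744/3*1/2579 = -7744/7737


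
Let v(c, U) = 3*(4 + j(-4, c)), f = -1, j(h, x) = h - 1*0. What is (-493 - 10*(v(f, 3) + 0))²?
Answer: 243049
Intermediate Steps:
j(h, x) = h (j(h, x) = h + 0 = h)
v(c, U) = 0 (v(c, U) = 3*(4 - 4) = 3*0 = 0)
(-493 - 10*(v(f, 3) + 0))² = (-493 - 10*(0 + 0))² = (-493 - 10*0)² = (-493 + 0)² = (-493)² = 243049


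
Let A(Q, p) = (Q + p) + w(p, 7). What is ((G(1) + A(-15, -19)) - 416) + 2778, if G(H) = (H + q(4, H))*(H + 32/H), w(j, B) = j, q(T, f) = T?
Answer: 2474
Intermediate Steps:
G(H) = (4 + H)*(H + 32/H) (G(H) = (H + 4)*(H + 32/H) = (4 + H)*(H + 32/H))
A(Q, p) = Q + 2*p (A(Q, p) = (Q + p) + p = Q + 2*p)
((G(1) + A(-15, -19)) - 416) + 2778 = (((32 + 1² + 4*1 + 128/1) + (-15 + 2*(-19))) - 416) + 2778 = (((32 + 1 + 4 + 128*1) + (-15 - 38)) - 416) + 2778 = (((32 + 1 + 4 + 128) - 53) - 416) + 2778 = ((165 - 53) - 416) + 2778 = (112 - 416) + 2778 = -304 + 2778 = 2474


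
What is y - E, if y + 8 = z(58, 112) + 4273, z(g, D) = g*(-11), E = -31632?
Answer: 35259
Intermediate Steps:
z(g, D) = -11*g
y = 3627 (y = -8 + (-11*58 + 4273) = -8 + (-638 + 4273) = -8 + 3635 = 3627)
y - E = 3627 - 1*(-31632) = 3627 + 31632 = 35259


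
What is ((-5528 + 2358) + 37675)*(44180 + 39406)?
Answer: 2884134930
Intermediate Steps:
((-5528 + 2358) + 37675)*(44180 + 39406) = (-3170 + 37675)*83586 = 34505*83586 = 2884134930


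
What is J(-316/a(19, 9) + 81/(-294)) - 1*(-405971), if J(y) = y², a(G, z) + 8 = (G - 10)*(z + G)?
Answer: 14508064299285/35736484 ≈ 4.0597e+5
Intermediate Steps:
a(G, z) = -8 + (-10 + G)*(G + z) (a(G, z) = -8 + (G - 10)*(z + G) = -8 + (-10 + G)*(G + z))
J(-316/a(19, 9) + 81/(-294)) - 1*(-405971) = (-316/(-8 + 19² - 10*19 - 10*9 + 19*9) + 81/(-294))² - 1*(-405971) = (-316/(-8 + 361 - 190 - 90 + 171) + 81*(-1/294))² + 405971 = (-316/244 - 27/98)² + 405971 = (-316*1/244 - 27/98)² + 405971 = (-79/61 - 27/98)² + 405971 = (-9389/5978)² + 405971 = 88153321/35736484 + 405971 = 14508064299285/35736484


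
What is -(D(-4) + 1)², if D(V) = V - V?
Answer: -1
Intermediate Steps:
D(V) = 0
-(D(-4) + 1)² = -(0 + 1)² = -1*1² = -1*1 = -1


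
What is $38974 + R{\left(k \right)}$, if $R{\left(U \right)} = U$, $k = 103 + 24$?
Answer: $39101$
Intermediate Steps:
$k = 127$
$38974 + R{\left(k \right)} = 38974 + 127 = 39101$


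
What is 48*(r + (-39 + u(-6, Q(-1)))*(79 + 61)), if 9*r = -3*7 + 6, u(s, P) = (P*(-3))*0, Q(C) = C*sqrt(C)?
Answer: -262160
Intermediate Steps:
Q(C) = C**(3/2)
u(s, P) = 0 (u(s, P) = -3*P*0 = 0)
r = -5/3 (r = (-3*7 + 6)/9 = (-21 + 6)/9 = (1/9)*(-15) = -5/3 ≈ -1.6667)
48*(r + (-39 + u(-6, Q(-1)))*(79 + 61)) = 48*(-5/3 + (-39 + 0)*(79 + 61)) = 48*(-5/3 - 39*140) = 48*(-5/3 - 5460) = 48*(-16385/3) = -262160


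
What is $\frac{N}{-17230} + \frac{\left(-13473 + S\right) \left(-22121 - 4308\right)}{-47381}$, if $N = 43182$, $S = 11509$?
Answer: $- \frac{448197983111}{408187315} \approx -1098.0$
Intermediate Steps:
$\frac{N}{-17230} + \frac{\left(-13473 + S\right) \left(-22121 - 4308\right)}{-47381} = \frac{43182}{-17230} + \frac{\left(-13473 + 11509\right) \left(-22121 - 4308\right)}{-47381} = 43182 \left(- \frac{1}{17230}\right) + \left(-1964\right) \left(-26429\right) \left(- \frac{1}{47381}\right) = - \frac{21591}{8615} + 51906556 \left(- \frac{1}{47381}\right) = - \frac{21591}{8615} - \frac{51906556}{47381} = - \frac{448197983111}{408187315}$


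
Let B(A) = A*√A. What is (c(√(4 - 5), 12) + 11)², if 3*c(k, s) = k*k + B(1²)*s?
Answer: 1936/9 ≈ 215.11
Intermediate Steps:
B(A) = A^(3/2)
c(k, s) = s/3 + k²/3 (c(k, s) = (k*k + (1²)^(3/2)*s)/3 = (k² + 1^(3/2)*s)/3 = (k² + 1*s)/3 = (k² + s)/3 = (s + k²)/3 = s/3 + k²/3)
(c(√(4 - 5), 12) + 11)² = (((⅓)*12 + (√(4 - 5))²/3) + 11)² = ((4 + (√(-1))²/3) + 11)² = ((4 + I²/3) + 11)² = ((4 + (⅓)*(-1)) + 11)² = ((4 - ⅓) + 11)² = (11/3 + 11)² = (44/3)² = 1936/9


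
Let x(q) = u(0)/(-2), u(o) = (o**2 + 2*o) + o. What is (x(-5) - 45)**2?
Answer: 2025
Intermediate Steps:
u(o) = o**2 + 3*o
x(q) = 0 (x(q) = (0*(3 + 0))/(-2) = -0*3 = -1/2*0 = 0)
(x(-5) - 45)**2 = (0 - 45)**2 = (-45)**2 = 2025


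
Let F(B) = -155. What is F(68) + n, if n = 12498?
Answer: 12343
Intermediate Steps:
F(68) + n = -155 + 12498 = 12343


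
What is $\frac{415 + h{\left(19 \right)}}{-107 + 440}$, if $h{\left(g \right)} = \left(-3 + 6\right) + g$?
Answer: $\frac{437}{333} \approx 1.3123$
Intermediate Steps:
$h{\left(g \right)} = 3 + g$
$\frac{415 + h{\left(19 \right)}}{-107 + 440} = \frac{415 + \left(3 + 19\right)}{-107 + 440} = \frac{415 + 22}{333} = 437 \cdot \frac{1}{333} = \frac{437}{333}$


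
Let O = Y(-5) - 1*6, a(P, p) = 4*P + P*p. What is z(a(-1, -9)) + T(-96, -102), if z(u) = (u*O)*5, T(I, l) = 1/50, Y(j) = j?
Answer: -13749/50 ≈ -274.98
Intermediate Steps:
O = -11 (O = -5 - 1*6 = -5 - 6 = -11)
T(I, l) = 1/50
z(u) = -55*u (z(u) = (u*(-11))*5 = -11*u*5 = -55*u)
z(a(-1, -9)) + T(-96, -102) = -(-55)*(4 - 9) + 1/50 = -(-55)*(-5) + 1/50 = -55*5 + 1/50 = -275 + 1/50 = -13749/50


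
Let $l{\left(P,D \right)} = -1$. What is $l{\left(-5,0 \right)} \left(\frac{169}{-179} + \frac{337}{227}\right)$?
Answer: $- \frac{21960}{40633} \approx -0.54045$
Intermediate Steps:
$l{\left(-5,0 \right)} \left(\frac{169}{-179} + \frac{337}{227}\right) = - (\frac{169}{-179} + \frac{337}{227}) = - (169 \left(- \frac{1}{179}\right) + 337 \cdot \frac{1}{227}) = - (- \frac{169}{179} + \frac{337}{227}) = \left(-1\right) \frac{21960}{40633} = - \frac{21960}{40633}$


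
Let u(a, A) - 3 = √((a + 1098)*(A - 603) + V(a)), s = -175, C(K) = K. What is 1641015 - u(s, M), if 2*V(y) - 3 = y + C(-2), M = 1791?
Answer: 1641012 - √1096437 ≈ 1.6400e+6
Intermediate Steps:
V(y) = ½ + y/2 (V(y) = 3/2 + (y - 2)/2 = 3/2 + (-2 + y)/2 = 3/2 + (-1 + y/2) = ½ + y/2)
u(a, A) = 3 + √(½ + a/2 + (-603 + A)*(1098 + a)) (u(a, A) = 3 + √((a + 1098)*(A - 603) + (½ + a/2)) = 3 + √((1098 + a)*(-603 + A) + (½ + a/2)) = 3 + √((-603 + A)*(1098 + a) + (½ + a/2)) = 3 + √(½ + a/2 + (-603 + A)*(1098 + a)))
1641015 - u(s, M) = 1641015 - (3 + √(-2648374 - 2410*(-175) + 4392*1791 + 4*1791*(-175))/2) = 1641015 - (3 + √(-2648374 + 421750 + 7866072 - 1253700)/2) = 1641015 - (3 + √4385748/2) = 1641015 - (3 + (2*√1096437)/2) = 1641015 - (3 + √1096437) = 1641015 + (-3 - √1096437) = 1641012 - √1096437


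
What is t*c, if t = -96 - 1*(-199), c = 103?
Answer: 10609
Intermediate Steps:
t = 103 (t = -96 + 199 = 103)
t*c = 103*103 = 10609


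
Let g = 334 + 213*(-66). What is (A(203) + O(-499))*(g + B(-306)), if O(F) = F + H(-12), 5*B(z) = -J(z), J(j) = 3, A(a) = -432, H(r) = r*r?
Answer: 54006301/5 ≈ 1.0801e+7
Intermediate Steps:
H(r) = r²
B(z) = -⅗ (B(z) = (-1*3)/5 = (⅕)*(-3) = -⅗)
O(F) = 144 + F (O(F) = F + (-12)² = F + 144 = 144 + F)
g = -13724 (g = 334 - 14058 = -13724)
(A(203) + O(-499))*(g + B(-306)) = (-432 + (144 - 499))*(-13724 - ⅗) = (-432 - 355)*(-68623/5) = -787*(-68623/5) = 54006301/5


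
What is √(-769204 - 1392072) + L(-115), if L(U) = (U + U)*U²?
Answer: -3041750 + 2*I*√540319 ≈ -3.0418e+6 + 1470.1*I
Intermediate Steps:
L(U) = 2*U³ (L(U) = (2*U)*U² = 2*U³)
√(-769204 - 1392072) + L(-115) = √(-769204 - 1392072) + 2*(-115)³ = √(-2161276) + 2*(-1520875) = 2*I*√540319 - 3041750 = -3041750 + 2*I*√540319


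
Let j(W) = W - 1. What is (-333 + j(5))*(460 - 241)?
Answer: -72051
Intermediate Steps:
j(W) = -1 + W
(-333 + j(5))*(460 - 241) = (-333 + (-1 + 5))*(460 - 241) = (-333 + 4)*219 = -329*219 = -72051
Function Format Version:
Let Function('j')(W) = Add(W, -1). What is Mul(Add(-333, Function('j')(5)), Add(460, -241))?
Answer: -72051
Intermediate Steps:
Function('j')(W) = Add(-1, W)
Mul(Add(-333, Function('j')(5)), Add(460, -241)) = Mul(Add(-333, Add(-1, 5)), Add(460, -241)) = Mul(Add(-333, 4), 219) = Mul(-329, 219) = -72051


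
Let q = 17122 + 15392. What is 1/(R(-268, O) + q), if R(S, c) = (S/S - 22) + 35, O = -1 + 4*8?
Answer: 1/32528 ≈ 3.0743e-5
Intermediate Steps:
O = 31 (O = -1 + 32 = 31)
R(S, c) = 14 (R(S, c) = (1 - 22) + 35 = -21 + 35 = 14)
q = 32514
1/(R(-268, O) + q) = 1/(14 + 32514) = 1/32528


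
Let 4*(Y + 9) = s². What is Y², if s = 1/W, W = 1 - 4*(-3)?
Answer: 37002889/456976 ≈ 80.973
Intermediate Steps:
W = 13 (W = 1 + 12 = 13)
s = 1/13 ≈ 0.076923
Y = -6083/676 (Y = -9 + (1/13)²/4 = -9 + (¼)*(1/169) = -9 + 1/676 = -6083/676 ≈ -8.9985)
Y² = (-6083/676)² = 37002889/456976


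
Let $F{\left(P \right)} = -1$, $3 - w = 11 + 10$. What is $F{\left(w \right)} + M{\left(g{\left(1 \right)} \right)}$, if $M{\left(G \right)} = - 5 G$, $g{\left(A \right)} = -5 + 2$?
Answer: $14$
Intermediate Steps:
$w = -18$ ($w = 3 - \left(11 + 10\right) = 3 - 21 = -18$)
$g{\left(A \right)} = -3$
$F{\left(w \right)} + M{\left(g{\left(1 \right)} \right)} = -1 - -15 = -1 + 15 = 14$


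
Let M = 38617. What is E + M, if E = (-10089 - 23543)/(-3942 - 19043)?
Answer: 887645377/22985 ≈ 38618.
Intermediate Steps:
E = 33632/22985 (E = -33632/(-22985) = -33632*(-1/22985) = 33632/22985 ≈ 1.4632)
E + M = 33632/22985 + 38617 = 887645377/22985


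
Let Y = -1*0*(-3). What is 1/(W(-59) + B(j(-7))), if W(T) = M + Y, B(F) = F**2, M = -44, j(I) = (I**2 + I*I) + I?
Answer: 1/8237 ≈ 0.00012140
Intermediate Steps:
j(I) = I + 2*I**2 (j(I) = (I**2 + I**2) + I = 2*I**2 + I = I + 2*I**2)
Y = 0 (Y = 0*(-3) = 0)
W(T) = -44 (W(T) = -44 + 0 = -44)
1/(W(-59) + B(j(-7))) = 1/(-44 + (-7*(1 + 2*(-7)))**2) = 1/(-44 + (-7*(1 - 14))**2) = 1/(-44 + (-7*(-13))**2) = 1/(-44 + 91**2) = 1/(-44 + 8281) = 1/8237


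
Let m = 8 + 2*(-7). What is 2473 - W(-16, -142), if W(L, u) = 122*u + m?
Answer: 19803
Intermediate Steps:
m = -6 (m = 8 - 14 = -6)
W(L, u) = -6 + 122*u (W(L, u) = 122*u - 6 = -6 + 122*u)
2473 - W(-16, -142) = 2473 - (-6 + 122*(-142)) = 2473 - (-6 - 17324) = 2473 - 1*(-17330) = 2473 + 17330 = 19803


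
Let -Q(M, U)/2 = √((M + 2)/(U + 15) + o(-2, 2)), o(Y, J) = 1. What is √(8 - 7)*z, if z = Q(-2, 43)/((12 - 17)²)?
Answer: -2/25 ≈ -0.080000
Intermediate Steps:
Q(M, U) = -2*√(1 + (2 + M)/(15 + U)) (Q(M, U) = -2*√((M + 2)/(U + 15) + 1) = -2*√((2 + M)/(15 + U) + 1) = -2*√(1 + (2 + M)/(15 + U)))
z = -2/25 (z = (-2*√(17 - 2 + 43)/√(15 + 43))/((12 - 17)²) = (-2*√(58/58))/((-5)²) = -2*√((1/58)*58)/25 = -2*√1*(1/25) = -2*1*(1/25) = -2*1/25 = -2/25 ≈ -0.080000)
√(8 - 7)*z = √(8 - 7)*(-2/25) = √1*(-2/25) = 1*(-2/25) = -2/25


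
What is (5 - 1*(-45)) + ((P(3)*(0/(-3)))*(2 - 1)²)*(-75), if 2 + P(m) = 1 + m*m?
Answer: 50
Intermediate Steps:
P(m) = -1 + m² (P(m) = -2 + (1 + m*m) = -2 + (1 + m²) = -1 + m²)
(5 - 1*(-45)) + ((P(3)*(0/(-3)))*(2 - 1)²)*(-75) = (5 - 1*(-45)) + (((-1 + 3²)*(0/(-3)))*(2 - 1)²)*(-75) = (5 + 45) + (((-1 + 9)*(0*(-⅓)))*1²)*(-75) = 50 + ((8*0)*1)*(-75) = 50 + (0*1)*(-75) = 50 + 0*(-75) = 50 + 0 = 50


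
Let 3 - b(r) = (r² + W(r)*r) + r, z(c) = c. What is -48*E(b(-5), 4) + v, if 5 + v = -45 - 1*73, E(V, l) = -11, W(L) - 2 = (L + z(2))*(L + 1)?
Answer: 405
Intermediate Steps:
W(L) = 2 + (1 + L)*(2 + L) (W(L) = 2 + (L + 2)*(L + 1) = 2 + (2 + L)*(1 + L) = 2 + (1 + L)*(2 + L))
b(r) = 3 - r - r² - r*(4 + r² + 3*r) (b(r) = 3 - ((r² + (4 + r² + 3*r)*r) + r) = 3 - ((r² + r*(4 + r² + 3*r)) + r) = 3 - (r + r² + r*(4 + r² + 3*r)) = 3 + (-r - r² - r*(4 + r² + 3*r)) = 3 - r - r² - r*(4 + r² + 3*r))
v = -123 (v = -5 + (-45 - 1*73) = -5 + (-45 - 73) = -5 - 118 = -123)
-48*E(b(-5), 4) + v = -48*(-11) - 123 = 528 - 123 = 405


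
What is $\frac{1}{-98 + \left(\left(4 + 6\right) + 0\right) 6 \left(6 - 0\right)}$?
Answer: $\frac{1}{262} \approx 0.0038168$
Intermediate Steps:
$\frac{1}{-98 + \left(\left(4 + 6\right) + 0\right) 6 \left(6 - 0\right)} = \frac{1}{-98 + \left(10 + 0\right) 6 \left(6 + 0\right)} = \frac{1}{-98 + 10 \cdot 6 \cdot 6} = \frac{1}{-98 + 60 \cdot 6} = \frac{1}{-98 + 360} = \frac{1}{262}$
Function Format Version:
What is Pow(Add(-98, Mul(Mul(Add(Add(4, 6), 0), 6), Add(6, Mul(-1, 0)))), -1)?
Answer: Rational(1, 262) ≈ 0.0038168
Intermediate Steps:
Pow(Add(-98, Mul(Mul(Add(Add(4, 6), 0), 6), Add(6, Mul(-1, 0)))), -1) = Pow(Add(-98, Mul(Mul(Add(10, 0), 6), Add(6, 0))), -1) = Pow(Add(-98, Mul(Mul(10, 6), 6)), -1) = Pow(Add(-98, Mul(60, 6)), -1) = Pow(Add(-98, 360), -1) = Pow(262, -1) = Rational(1, 262)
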